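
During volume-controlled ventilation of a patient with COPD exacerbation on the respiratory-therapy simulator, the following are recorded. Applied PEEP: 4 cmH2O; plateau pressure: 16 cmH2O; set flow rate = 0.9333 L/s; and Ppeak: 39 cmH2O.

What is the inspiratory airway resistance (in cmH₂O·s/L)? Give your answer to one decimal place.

Raw = (PIP − Pplat) / flow = (39 − 16) / 0.9333 = 23.0 / 0.9333 = 24.644 cmH2O·s/L.

24.6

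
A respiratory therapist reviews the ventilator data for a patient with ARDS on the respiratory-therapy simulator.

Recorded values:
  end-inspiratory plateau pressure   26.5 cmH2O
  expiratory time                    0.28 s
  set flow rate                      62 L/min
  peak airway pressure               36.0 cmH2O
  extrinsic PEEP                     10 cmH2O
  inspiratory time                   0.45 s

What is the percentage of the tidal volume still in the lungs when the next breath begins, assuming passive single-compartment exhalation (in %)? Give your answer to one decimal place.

Flow: 62 L/min ÷ 60 = 1.0333 L/s.
Vt = flow × Ti = 1.0333 L/s × 0.45 s × 1000 mL/L = 464.99 mL.
R = (PIP − Pplat)/V̇ = (36.0 − 26.5) / 1.0333 = 9.5/1.0333 = 9.194 cmH2O·s/L.
C = Vt/(Pplat − PEEP) = 464.99 / (26.5 − 10) = 464.99/16.5 = 28.181 mL/cmH2O.
τ = R × C = 9.194 × 0.02818 L/cmH2O = 0.2591 s.
Fraction remaining at end-expiration = e^(−Te/τ) = e^(−0.28/0.2591) = 0.3394 → 33.94%.

33.9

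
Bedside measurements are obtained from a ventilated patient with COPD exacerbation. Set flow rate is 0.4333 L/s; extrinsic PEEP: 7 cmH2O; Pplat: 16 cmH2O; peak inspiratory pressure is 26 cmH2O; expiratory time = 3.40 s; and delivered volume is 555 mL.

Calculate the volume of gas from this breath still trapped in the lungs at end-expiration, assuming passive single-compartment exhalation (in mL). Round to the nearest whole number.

51

R = (PIP − Pplat)/V̇ = (26 − 16) / 0.4333 = 10.0/0.4333 = 23.079 cmH2O·s/L.
C = Vt/(Pplat − PEEP) = 555.0 / (16 − 7) = 555.0/9.0 = 61.667 mL/cmH2O.
τ = R × C = 23.079 × 0.06167 L/cmH2O = 1.423 s.
Fraction remaining = e^(−Te/τ) = e^(−3.40/1.423) = 0.09169.
Trapped volume = 555.0 × 0.09169 = 50.888 mL.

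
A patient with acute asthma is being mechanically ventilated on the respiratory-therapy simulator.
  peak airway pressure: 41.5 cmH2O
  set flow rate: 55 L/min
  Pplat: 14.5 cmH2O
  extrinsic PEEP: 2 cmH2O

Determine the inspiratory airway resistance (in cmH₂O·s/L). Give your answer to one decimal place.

Flow: 55 L/min ÷ 60 = 0.9167 L/s.
Raw = (PIP − Pplat) / flow = (41.5 − 14.5) / 0.9167 = 27.0 / 0.9167 = 29.453 cmH2O·s/L.

29.5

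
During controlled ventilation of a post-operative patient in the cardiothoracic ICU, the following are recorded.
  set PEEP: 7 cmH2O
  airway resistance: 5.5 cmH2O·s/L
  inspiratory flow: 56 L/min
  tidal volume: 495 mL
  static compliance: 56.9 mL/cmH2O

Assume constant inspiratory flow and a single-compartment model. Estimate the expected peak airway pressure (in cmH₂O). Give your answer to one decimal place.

Flow: 56 L/min ÷ 60 = 0.9333 L/s.
Equation of motion (constant flow): PIP = Vt/C + R·V̇ + PEEP.
PIP = 495/56.9 + 5.5×0.9333 + 7 = 8.699 + 5.133 + 7 = 20.832 cmH2O.

20.8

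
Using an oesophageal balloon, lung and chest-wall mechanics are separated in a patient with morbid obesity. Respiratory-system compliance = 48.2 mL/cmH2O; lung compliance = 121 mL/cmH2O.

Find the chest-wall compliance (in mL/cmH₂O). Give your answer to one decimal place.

1/Ccw = 1/Crs − 1/CL.
1/Ccw = 1/48.2 − 1/121 = 0.01248.
Ccw = 80.128 mL/cmH2O.

80.1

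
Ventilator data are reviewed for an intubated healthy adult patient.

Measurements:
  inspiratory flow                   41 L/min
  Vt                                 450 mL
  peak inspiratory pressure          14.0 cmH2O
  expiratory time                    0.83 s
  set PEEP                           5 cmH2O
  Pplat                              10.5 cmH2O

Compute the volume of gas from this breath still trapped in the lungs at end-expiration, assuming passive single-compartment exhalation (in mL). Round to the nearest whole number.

62

Flow: 41 L/min ÷ 60 = 0.6833 L/s.
R = (PIP − Pplat)/V̇ = (14.0 − 10.5) / 0.6833 = 3.5/0.6833 = 5.122 cmH2O·s/L.
C = Vt/(Pplat − PEEP) = 450.0 / (10.5 − 5) = 450.0/5.5 = 81.818 mL/cmH2O.
τ = R × C = 5.122 × 0.08182 L/cmH2O = 0.4191 s.
Fraction remaining = e^(−Te/τ) = e^(−0.83/0.4191) = 0.138.
Trapped volume = 450.0 × 0.138 = 62.1 mL.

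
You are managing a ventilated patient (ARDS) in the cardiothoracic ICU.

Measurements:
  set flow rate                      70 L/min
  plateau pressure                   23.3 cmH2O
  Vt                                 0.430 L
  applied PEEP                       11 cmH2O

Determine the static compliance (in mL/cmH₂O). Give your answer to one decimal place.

35.0

Cstat = Vt / (Pplat − PEEP) = 430 / (23.3 − 11) = 430 / 12.3 = 34.959 mL/cmH2O.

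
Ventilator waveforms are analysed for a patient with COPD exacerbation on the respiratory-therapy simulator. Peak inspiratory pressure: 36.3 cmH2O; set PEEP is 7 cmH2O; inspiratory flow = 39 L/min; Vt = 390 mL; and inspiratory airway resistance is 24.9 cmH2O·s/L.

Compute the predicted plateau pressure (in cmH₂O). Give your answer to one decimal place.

Flow: 39 L/min ÷ 60 = 0.65 L/s.
Pplat = PIP − Raw × flow = 36.3 − 24.9 × 0.65 = 36.3 − 16.185 = 20.115 cmH2O.

20.1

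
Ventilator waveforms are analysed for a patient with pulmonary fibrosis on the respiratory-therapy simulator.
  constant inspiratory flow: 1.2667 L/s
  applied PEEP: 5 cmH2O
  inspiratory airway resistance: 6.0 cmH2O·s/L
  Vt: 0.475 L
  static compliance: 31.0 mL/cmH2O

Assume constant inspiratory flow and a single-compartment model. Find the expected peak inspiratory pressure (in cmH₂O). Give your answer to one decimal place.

Equation of motion (constant flow): PIP = Vt/C + R·V̇ + PEEP.
PIP = 475/31.0 + 6.0×1.2667 + 5 = 15.323 + 7.6 + 5 = 27.923 cmH2O.

27.9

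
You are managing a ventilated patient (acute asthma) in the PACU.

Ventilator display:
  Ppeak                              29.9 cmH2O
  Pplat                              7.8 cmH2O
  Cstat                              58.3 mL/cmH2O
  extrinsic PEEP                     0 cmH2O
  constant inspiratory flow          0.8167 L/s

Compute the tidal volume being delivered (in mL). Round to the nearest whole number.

Vt = Cstat × (Pplat − PEEP) = 58.3 × (7.8 − 0) = 58.3 × 7.8 = 454.74 mL.

455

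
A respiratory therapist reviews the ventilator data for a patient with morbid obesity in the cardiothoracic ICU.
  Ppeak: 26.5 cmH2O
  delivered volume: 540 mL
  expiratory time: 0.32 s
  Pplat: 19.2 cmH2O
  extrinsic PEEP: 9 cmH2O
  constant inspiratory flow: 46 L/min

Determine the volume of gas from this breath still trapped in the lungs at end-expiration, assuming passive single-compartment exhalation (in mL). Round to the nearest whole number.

Flow: 46 L/min ÷ 60 = 0.7667 L/s.
R = (PIP − Pplat)/V̇ = (26.5 − 19.2) / 0.7667 = 7.3/0.7667 = 9.521 cmH2O·s/L.
C = Vt/(Pplat − PEEP) = 540.0 / (19.2 − 9) = 540.0/10.2 = 52.941 mL/cmH2O.
τ = R × C = 9.521 × 0.05294 L/cmH2O = 0.504 s.
Fraction remaining = e^(−Te/τ) = e^(−0.32/0.504) = 0.53.
Trapped volume = 540.0 × 0.53 = 286.2 mL.

286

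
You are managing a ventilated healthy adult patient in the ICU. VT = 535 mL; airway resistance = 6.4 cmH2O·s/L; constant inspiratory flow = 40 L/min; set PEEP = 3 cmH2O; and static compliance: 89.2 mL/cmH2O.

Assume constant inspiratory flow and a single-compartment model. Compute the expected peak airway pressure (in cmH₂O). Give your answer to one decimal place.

Flow: 40 L/min ÷ 60 = 0.6667 L/s.
Equation of motion (constant flow): PIP = Vt/C + R·V̇ + PEEP.
PIP = 535/89.2 + 6.4×0.6667 + 3 = 5.998 + 4.267 + 3 = 13.265 cmH2O.

13.3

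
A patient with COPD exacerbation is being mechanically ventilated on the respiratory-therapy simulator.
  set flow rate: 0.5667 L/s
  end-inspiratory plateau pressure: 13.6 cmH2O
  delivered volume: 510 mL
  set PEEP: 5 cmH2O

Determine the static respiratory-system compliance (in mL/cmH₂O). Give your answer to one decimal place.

59.3

Cstat = Vt / (Pplat − PEEP) = 510 / (13.6 − 5) = 510 / 8.6 = 59.302 mL/cmH2O.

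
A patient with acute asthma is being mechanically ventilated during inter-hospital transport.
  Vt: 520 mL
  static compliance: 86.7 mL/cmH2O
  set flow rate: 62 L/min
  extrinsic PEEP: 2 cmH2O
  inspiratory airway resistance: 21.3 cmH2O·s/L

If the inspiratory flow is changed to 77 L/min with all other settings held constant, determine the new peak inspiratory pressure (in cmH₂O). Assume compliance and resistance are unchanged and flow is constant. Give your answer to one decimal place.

35.3

Flow: 62 L/min ÷ 60 = 1.0333 L/s.
New flow: 77 L/min ÷ 60 = 1.2833 L/s.
PIP = Vt/C + R·V̇ + PEEP (constant-flow equation of motion).
Only the resistive term changes: ΔPIP = R × ΔV̇ = 21.3 × (1.2833 − 1.0333) = 21.3 × 0.25 = 5.325 cmH2O.
Original PIP = 520/86.7 + 21.3×1.0333 + 2 = 30.007 cmH2O; new PIP = 30.007 + (5.325) = 35.332 cmH2O.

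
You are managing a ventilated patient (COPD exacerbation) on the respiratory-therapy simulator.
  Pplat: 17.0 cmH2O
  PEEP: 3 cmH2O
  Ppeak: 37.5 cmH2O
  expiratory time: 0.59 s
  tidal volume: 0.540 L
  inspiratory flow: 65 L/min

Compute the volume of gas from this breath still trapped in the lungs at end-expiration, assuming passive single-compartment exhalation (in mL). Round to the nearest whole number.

241

Flow: 65 L/min ÷ 60 = 1.0833 L/s.
R = (PIP − Pplat)/V̇ = (37.5 − 17.0) / 1.0833 = 20.5/1.0833 = 18.924 cmH2O·s/L.
C = Vt/(Pplat − PEEP) = 540.0 / (17.0 − 3) = 540.0/14.0 = 38.571 mL/cmH2O.
τ = R × C = 18.924 × 0.03857 L/cmH2O = 0.7299 s.
Fraction remaining = e^(−Te/τ) = e^(−0.59/0.7299) = 0.4456.
Trapped volume = 540.0 × 0.4456 = 240.62 mL.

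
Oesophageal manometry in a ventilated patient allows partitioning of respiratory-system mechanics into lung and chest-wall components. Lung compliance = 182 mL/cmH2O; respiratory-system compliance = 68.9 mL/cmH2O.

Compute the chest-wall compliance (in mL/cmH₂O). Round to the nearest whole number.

111

1/Ccw = 1/Crs − 1/CL.
1/Ccw = 1/68.9 − 1/182 = 0.009019.
Ccw = 110.88 mL/cmH2O.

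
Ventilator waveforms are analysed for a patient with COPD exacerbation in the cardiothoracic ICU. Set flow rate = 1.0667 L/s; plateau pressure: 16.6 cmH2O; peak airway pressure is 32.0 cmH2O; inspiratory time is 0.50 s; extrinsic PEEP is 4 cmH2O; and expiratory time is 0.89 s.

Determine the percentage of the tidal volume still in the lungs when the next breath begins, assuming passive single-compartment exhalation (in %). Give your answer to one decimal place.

Vt = flow × Ti = 1.0667 L/s × 0.50 s × 1000 mL/L = 533.35 mL.
R = (PIP − Pplat)/V̇ = (32.0 − 16.6) / 1.0667 = 15.4/1.0667 = 14.437 cmH2O·s/L.
C = Vt/(Pplat − PEEP) = 533.35 / (16.6 − 4) = 533.35/12.6 = 42.329 mL/cmH2O.
τ = R × C = 14.437 × 0.04233 L/cmH2O = 0.6111 s.
Fraction remaining at end-expiration = e^(−Te/τ) = e^(−0.89/0.6111) = 0.2331 → 23.31%.

23.3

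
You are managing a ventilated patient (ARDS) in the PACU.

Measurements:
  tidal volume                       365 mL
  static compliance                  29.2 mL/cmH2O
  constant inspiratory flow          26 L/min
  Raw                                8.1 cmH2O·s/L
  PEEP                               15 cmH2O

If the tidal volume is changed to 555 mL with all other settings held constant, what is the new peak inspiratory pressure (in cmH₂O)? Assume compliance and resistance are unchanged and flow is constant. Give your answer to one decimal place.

37.5

Flow: 26 L/min ÷ 60 = 0.4333 L/s.
PIP = Vt/C + R·V̇ + PEEP (constant-flow equation of motion).
Only the elastic term changes: ΔPIP = ΔVt / C = (555 − 365) / 29.2 = 6.507 cmH2O.
Original PIP = 365/29.2 + 8.1×0.4333 + 15 = 31.01 cmH2O; new PIP = 31.01 + (6.507) = 37.517 cmH2O.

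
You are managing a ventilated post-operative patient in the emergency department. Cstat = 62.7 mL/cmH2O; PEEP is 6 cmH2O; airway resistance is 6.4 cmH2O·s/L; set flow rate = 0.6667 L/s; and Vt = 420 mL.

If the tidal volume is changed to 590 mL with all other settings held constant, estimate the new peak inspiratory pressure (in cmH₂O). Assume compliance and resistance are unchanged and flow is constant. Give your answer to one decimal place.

19.7

PIP = Vt/C + R·V̇ + PEEP (constant-flow equation of motion).
Only the elastic term changes: ΔPIP = ΔVt / C = (590 − 420) / 62.7 = 2.711 cmH2O.
Original PIP = 420/62.7 + 6.4×0.6667 + 6 = 16.965 cmH2O; new PIP = 16.965 + (2.711) = 19.676 cmH2O.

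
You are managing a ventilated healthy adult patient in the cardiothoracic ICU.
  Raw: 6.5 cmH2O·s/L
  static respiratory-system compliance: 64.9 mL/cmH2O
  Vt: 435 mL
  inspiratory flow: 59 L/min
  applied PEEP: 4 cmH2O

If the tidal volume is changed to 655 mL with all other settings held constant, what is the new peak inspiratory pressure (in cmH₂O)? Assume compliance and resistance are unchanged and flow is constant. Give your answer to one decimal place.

20.5

Flow: 59 L/min ÷ 60 = 0.9833 L/s.
PIP = Vt/C + R·V̇ + PEEP (constant-flow equation of motion).
Only the elastic term changes: ΔPIP = ΔVt / C = (655 − 435) / 64.9 = 3.39 cmH2O.
Original PIP = 435/64.9 + 6.5×0.9833 + 4 = 17.094 cmH2O; new PIP = 17.094 + (3.39) = 20.484 cmH2O.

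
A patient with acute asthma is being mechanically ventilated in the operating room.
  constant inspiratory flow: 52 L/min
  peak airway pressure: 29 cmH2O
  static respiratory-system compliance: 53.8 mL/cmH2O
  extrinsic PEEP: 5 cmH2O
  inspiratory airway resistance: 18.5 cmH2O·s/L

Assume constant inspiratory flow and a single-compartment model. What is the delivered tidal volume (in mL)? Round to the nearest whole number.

Flow: 52 L/min ÷ 60 = 0.8667 L/s.
Equation of motion (constant flow): PIP = Vt/C + R·V̇ + PEEP.
Vt/C = PIP − R·V̇ − PEEP = 29 − 16.034 − 5 = 7.966 cmH2O.
Vt = C × 7.966 = 53.8 × 7.966 = 428.57 mL.

429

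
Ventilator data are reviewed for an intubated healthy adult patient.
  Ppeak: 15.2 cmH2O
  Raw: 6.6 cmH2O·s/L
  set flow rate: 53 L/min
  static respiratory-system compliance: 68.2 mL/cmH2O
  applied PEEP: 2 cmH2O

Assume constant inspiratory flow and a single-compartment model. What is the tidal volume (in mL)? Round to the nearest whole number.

Flow: 53 L/min ÷ 60 = 0.8833 L/s.
Equation of motion (constant flow): PIP = Vt/C + R·V̇ + PEEP.
Vt/C = PIP − R·V̇ − PEEP = 15.2 − 5.83 − 2 = 7.37 cmH2O.
Vt = C × 7.37 = 68.2 × 7.37 = 502.63 mL.

503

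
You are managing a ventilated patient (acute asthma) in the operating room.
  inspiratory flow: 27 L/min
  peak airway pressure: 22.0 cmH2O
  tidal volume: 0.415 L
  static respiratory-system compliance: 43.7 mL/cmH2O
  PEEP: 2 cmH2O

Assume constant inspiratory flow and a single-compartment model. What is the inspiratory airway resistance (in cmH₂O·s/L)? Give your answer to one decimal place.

23.3

Flow: 27 L/min ÷ 60 = 0.45 L/s.
Equation of motion (constant flow): PIP = Vt/C + R·V̇ + PEEP.
R·V̇ = PIP − Vt/C − PEEP = 22.0 − 415/43.7 − 2 = 22.0 − 9.497 − 2 = 10.503 cmH2O.
R = 10.503 / 0.45 = 23.34 cmH2O·s/L.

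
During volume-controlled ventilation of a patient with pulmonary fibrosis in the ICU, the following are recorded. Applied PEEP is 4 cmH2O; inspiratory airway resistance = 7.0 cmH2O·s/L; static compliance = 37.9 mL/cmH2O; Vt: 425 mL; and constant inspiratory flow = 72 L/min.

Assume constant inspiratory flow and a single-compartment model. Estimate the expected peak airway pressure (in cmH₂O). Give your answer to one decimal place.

23.6

Flow: 72 L/min ÷ 60 = 1.2 L/s.
Equation of motion (constant flow): PIP = Vt/C + R·V̇ + PEEP.
PIP = 425/37.9 + 7.0×1.2 + 4 = 11.214 + 8.4 + 4 = 23.614 cmH2O.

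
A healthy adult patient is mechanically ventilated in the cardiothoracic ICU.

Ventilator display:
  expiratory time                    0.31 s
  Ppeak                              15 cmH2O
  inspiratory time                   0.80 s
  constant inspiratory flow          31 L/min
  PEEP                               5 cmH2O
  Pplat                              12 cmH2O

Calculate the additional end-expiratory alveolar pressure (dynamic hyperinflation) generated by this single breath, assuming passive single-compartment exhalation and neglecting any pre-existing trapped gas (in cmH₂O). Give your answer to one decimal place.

2.8

Flow: 31 L/min ÷ 60 = 0.5167 L/s.
Vt = flow × Ti = 0.5167 L/s × 0.80 s × 1000 mL/L = 413.36 mL.
R = (PIP − Pplat)/V̇ = (15 − 12) / 0.5167 = 3.0/0.5167 = 5.806 cmH2O·s/L.
C = Vt/(Pplat − PEEP) = 413.36 / (12 − 5) = 413.36/7.0 = 59.051 mL/cmH2O.
τ = R × C = 5.806 × 0.05905 L/cmH2O = 0.3428 s.
Fraction remaining = e^(−Te/τ) = e^(−0.31/0.3428) = 0.4048; trapped volume = 413.36 × 0.4048 = 167.33 mL.
Additional alveolar pressure from trapping ≈ V_trapped / C = 167.33 / 59.051 = 2.834 cmH2O.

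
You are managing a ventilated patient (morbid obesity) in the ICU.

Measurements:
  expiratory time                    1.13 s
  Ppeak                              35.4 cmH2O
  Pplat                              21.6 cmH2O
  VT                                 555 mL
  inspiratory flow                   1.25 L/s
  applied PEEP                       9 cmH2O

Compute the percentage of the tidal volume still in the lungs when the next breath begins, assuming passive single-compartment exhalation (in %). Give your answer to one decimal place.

R = (PIP − Pplat)/V̇ = (35.4 − 21.6) / 1.25 = 13.8/1.25 = 11.04 cmH2O·s/L.
C = Vt/(Pplat − PEEP) = 555.0 / (21.6 − 9) = 555.0/12.6 = 44.048 mL/cmH2O.
τ = R × C = 11.04 × 0.04405 L/cmH2O = 0.4863 s.
Fraction remaining at end-expiration = e^(−Te/τ) = e^(−1.13/0.4863) = 0.09791 → 9.791%.

9.8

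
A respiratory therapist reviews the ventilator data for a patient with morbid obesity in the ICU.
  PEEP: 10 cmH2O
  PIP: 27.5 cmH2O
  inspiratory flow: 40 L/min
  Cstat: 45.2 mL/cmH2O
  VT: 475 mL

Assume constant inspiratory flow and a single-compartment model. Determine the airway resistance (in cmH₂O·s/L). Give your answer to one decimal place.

Flow: 40 L/min ÷ 60 = 0.6667 L/s.
Equation of motion (constant flow): PIP = Vt/C + R·V̇ + PEEP.
R·V̇ = PIP − Vt/C − PEEP = 27.5 − 475/45.2 − 10 = 27.5 − 10.509 − 10 = 6.991 cmH2O.
R = 6.991 / 0.6667 = 10.486 cmH2O·s/L.

10.5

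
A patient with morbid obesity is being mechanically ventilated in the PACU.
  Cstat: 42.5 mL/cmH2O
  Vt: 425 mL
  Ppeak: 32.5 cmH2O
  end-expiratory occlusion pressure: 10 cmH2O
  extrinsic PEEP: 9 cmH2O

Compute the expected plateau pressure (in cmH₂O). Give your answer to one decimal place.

End-expiratory occlusion gives total PEEP = 10 cmH2O (intrinsic PEEP = 10 − 9 = 1). Use total PEEP for the elastic gradient.
Pplat = PEEPtotal + Vt / Cstat = 10 + 425 / 42.5 = 10 + 10.0 = 20.0 cmH2O.

20.0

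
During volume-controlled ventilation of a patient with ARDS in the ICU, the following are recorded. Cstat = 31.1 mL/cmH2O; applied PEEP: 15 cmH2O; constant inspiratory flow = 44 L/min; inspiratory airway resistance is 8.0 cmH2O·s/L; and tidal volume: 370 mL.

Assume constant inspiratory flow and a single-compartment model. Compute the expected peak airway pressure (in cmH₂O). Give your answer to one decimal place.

32.8

Flow: 44 L/min ÷ 60 = 0.7333 L/s.
Equation of motion (constant flow): PIP = Vt/C + R·V̇ + PEEP.
PIP = 370/31.1 + 8.0×0.7333 + 15 = 11.897 + 5.866 + 15 = 32.763 cmH2O.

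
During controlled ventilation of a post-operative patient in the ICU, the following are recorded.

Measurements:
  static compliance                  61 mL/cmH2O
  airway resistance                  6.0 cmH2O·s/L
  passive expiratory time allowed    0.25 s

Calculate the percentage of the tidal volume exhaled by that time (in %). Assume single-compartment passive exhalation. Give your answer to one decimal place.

49.5

τ = R × C = 6.0 × 61 mL/cmH2O = 6.0 × 0.061 L/cmH2O = 0.366 s.
Passive exhalation: V(t)/V₀ = e^(−t/τ) = e^(−0.25/0.366) = 0.5051.
Fraction exhaled = 1 − 0.5051 = 0.4949 → 49.49%.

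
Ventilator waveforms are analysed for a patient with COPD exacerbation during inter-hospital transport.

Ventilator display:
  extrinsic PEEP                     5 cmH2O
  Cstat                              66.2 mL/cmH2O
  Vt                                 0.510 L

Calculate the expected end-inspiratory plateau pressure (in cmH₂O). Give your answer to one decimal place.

Pplat = PEEP + Vt / Cstat = 5 + 510 / 66.2 = 5 + 7.704 = 12.704 cmH2O.

12.7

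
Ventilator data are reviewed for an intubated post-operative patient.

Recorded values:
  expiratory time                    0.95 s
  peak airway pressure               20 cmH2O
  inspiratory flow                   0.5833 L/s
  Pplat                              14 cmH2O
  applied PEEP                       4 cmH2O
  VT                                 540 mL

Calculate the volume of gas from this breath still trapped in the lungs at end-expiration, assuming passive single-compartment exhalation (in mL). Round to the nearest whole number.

98

R = (PIP − Pplat)/V̇ = (20 − 14) / 0.5833 = 6.0/0.5833 = 10.286 cmH2O·s/L.
C = Vt/(Pplat − PEEP) = 540.0 / (14 − 4) = 540.0/10.0 = 54.0 mL/cmH2O.
τ = R × C = 10.286 × 0.054 L/cmH2O = 0.5554 s.
Fraction remaining = e^(−Te/τ) = e^(−0.95/0.5554) = 0.1808.
Trapped volume = 540.0 × 0.1808 = 97.632 mL.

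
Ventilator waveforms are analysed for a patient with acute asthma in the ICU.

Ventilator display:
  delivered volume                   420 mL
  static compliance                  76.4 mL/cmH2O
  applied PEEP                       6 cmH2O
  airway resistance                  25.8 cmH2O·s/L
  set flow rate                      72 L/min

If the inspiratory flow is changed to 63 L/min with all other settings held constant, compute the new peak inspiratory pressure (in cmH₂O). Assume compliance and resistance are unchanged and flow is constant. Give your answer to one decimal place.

Flow: 72 L/min ÷ 60 = 1.2 L/s.
New flow: 63 L/min ÷ 60 = 1.05 L/s.
PIP = Vt/C + R·V̇ + PEEP (constant-flow equation of motion).
Only the resistive term changes: ΔPIP = R × ΔV̇ = 25.8 × (1.05 − 1.2) = 25.8 × -0.15 = -3.87 cmH2O.
Original PIP = 420/76.4 + 25.8×1.2 + 6 = 42.457 cmH2O; new PIP = 42.457 + (-3.87) = 38.587 cmH2O.

38.6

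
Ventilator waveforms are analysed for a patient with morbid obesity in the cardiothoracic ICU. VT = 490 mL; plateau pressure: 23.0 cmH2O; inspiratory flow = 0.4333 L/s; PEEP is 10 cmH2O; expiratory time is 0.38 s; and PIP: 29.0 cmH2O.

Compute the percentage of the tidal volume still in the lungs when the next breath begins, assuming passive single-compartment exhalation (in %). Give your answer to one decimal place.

R = (PIP − Pplat)/V̇ = (29.0 − 23.0) / 0.4333 = 6.0/0.4333 = 13.847 cmH2O·s/L.
C = Vt/(Pplat − PEEP) = 490.0 / (23.0 − 10) = 490.0/13.0 = 37.692 mL/cmH2O.
τ = R × C = 13.847 × 0.03769 L/cmH2O = 0.5219 s.
Fraction remaining at end-expiration = e^(−Te/τ) = e^(−0.38/0.5219) = 0.4828 → 48.28%.

48.3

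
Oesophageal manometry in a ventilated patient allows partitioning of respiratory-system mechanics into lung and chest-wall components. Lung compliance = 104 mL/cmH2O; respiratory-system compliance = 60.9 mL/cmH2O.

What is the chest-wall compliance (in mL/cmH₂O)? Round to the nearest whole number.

1/Ccw = 1/Crs − 1/CL.
1/Ccw = 1/60.9 − 1/104 = 0.006805.
Ccw = 146.95 mL/cmH2O.

147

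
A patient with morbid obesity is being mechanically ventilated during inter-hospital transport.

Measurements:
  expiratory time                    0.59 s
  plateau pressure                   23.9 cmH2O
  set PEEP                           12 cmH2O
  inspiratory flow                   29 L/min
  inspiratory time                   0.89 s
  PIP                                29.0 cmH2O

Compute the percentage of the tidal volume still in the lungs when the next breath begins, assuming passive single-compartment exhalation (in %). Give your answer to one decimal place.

Flow: 29 L/min ÷ 60 = 0.4833 L/s.
Vt = flow × Ti = 0.4833 L/s × 0.89 s × 1000 mL/L = 430.14 mL.
R = (PIP − Pplat)/V̇ = (29.0 − 23.9) / 0.4833 = 5.1/0.4833 = 10.552 cmH2O·s/L.
C = Vt/(Pplat − PEEP) = 430.14 / (23.9 − 12) = 430.14/11.9 = 36.146 mL/cmH2O.
τ = R × C = 10.552 × 0.03615 L/cmH2O = 0.3815 s.
Fraction remaining at end-expiration = e^(−Te/τ) = e^(−0.59/0.3815) = 0.213 → 21.3%.

21.3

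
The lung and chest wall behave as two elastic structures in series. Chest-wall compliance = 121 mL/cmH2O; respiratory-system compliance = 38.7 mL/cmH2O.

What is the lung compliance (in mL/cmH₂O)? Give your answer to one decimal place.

56.9

1/CL = 1/Crs − 1/Ccw.
1/CL = 1/38.7 − 1/121 = 0.01758.
CL = 56.883 mL/cmH2O.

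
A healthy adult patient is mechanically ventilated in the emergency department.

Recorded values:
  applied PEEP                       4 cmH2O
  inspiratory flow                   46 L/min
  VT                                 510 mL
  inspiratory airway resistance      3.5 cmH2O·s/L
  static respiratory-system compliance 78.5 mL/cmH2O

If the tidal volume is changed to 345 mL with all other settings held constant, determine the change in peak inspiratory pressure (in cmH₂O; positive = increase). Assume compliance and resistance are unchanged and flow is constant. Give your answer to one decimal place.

PIP = Vt/C + R·V̇ + PEEP (constant-flow equation of motion).
Only the elastic term changes: ΔPIP = ΔVt / C = (345 − 510) / 78.5 = -2.102 cmH2O.

-2.1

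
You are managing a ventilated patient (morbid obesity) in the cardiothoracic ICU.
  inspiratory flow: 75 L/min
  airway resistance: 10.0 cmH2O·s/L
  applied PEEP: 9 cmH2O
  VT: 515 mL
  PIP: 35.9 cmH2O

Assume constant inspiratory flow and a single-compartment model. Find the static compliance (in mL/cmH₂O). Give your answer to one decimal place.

35.8

Flow: 75 L/min ÷ 60 = 1.25 L/s.
Equation of motion (constant flow): PIP = Vt/C + R·V̇ + PEEP.
Vt/C = PIP − R·V̇ − PEEP = 35.9 − 10.0×1.25 − 9 = 35.9 − 12.5 − 9 = 14.4 cmH2O.
C = Vt / 14.4 = 515 / 14.4 = 35.764 mL/cmH2O.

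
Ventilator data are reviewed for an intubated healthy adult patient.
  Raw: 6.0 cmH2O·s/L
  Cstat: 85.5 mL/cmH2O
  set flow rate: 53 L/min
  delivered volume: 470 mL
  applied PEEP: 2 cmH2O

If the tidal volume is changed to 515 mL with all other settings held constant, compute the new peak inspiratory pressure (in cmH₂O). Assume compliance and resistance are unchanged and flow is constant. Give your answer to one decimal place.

13.3

Flow: 53 L/min ÷ 60 = 0.8833 L/s.
PIP = Vt/C + R·V̇ + PEEP (constant-flow equation of motion).
Only the elastic term changes: ΔPIP = ΔVt / C = (515 − 470) / 85.5 = 0.5263 cmH2O.
Original PIP = 470/85.5 + 6.0×0.8833 + 2 = 12.797 cmH2O; new PIP = 12.797 + (0.5263) = 13.323 cmH2O.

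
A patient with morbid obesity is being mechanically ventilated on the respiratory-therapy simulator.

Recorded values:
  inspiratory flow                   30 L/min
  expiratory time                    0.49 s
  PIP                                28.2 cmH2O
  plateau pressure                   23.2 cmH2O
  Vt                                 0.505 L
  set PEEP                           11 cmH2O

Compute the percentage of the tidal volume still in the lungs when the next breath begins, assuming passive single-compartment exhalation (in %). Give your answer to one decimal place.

30.6

Flow: 30 L/min ÷ 60 = 0.5 L/s.
R = (PIP − Pplat)/V̇ = (28.2 − 23.2) / 0.5 = 5.0/0.5 = 10.0 cmH2O·s/L.
C = Vt/(Pplat − PEEP) = 505.0 / (23.2 − 11) = 505.0/12.2 = 41.393 mL/cmH2O.
τ = R × C = 10.0 × 0.04139 L/cmH2O = 0.4139 s.
Fraction remaining at end-expiration = e^(−Te/τ) = e^(−0.49/0.4139) = 0.3061 → 30.61%.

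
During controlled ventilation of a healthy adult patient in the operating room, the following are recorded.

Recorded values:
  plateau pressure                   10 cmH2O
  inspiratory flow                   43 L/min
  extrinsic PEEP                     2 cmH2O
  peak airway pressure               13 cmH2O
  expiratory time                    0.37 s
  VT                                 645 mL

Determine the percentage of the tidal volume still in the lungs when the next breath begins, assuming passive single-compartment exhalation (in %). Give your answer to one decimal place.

Flow: 43 L/min ÷ 60 = 0.7167 L/s.
R = (PIP − Pplat)/V̇ = (13 − 10) / 0.7167 = 3.0/0.7167 = 4.186 cmH2O·s/L.
C = Vt/(Pplat − PEEP) = 645.0 / (10 − 2) = 645.0/8.0 = 80.625 mL/cmH2O.
τ = R × C = 4.186 × 0.08063 L/cmH2O = 0.3375 s.
Fraction remaining at end-expiration = e^(−Te/τ) = e^(−0.37/0.3375) = 0.3341 → 33.41%.

33.4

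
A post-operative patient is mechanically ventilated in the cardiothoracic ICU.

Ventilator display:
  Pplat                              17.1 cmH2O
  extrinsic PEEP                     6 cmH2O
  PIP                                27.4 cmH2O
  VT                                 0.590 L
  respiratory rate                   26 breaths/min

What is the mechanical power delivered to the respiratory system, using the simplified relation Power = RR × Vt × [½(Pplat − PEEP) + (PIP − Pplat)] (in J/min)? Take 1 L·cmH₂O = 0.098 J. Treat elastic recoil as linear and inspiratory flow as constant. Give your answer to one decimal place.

23.8

Per-breath work = Vt × [½(Pplat−PEEP) + (PIP−Pplat)] = 0.590 × [0.5×11.1 + 10.3] = 0.590 × 15.85 = 9.352 L·cmH2O.
Power = 26 × 9.352 = 243.15 L·cmH2O/min.
× 0.098 J/(L·cmH2O) → 23.829 J/min.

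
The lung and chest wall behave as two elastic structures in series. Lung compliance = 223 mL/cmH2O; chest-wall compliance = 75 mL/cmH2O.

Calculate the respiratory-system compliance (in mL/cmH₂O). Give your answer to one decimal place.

Lung and chest wall are elastances in series: 1/Crs = 1/CL + 1/Ccw.
1/Crs = 1/223 + 1/75 = 0.01782.
Crs = 56.117 mL/cmH2O.

56.1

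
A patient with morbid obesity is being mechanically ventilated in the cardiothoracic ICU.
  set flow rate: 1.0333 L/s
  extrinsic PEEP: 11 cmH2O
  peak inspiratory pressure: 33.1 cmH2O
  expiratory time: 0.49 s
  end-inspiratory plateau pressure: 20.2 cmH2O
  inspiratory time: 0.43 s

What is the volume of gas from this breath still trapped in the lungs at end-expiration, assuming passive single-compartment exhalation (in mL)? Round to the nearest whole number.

197

Vt = flow × Ti = 1.0333 L/s × 0.43 s × 1000 mL/L = 444.32 mL.
R = (PIP − Pplat)/V̇ = (33.1 − 20.2) / 1.0333 = 12.9/1.0333 = 12.484 cmH2O·s/L.
C = Vt/(Pplat − PEEP) = 444.32 / (20.2 − 11) = 444.32/9.2 = 48.296 mL/cmH2O.
τ = R × C = 12.484 × 0.0483 L/cmH2O = 0.603 s.
Fraction remaining = e^(−Te/τ) = e^(−0.49/0.603) = 0.4437.
Trapped volume = 444.32 × 0.4437 = 197.14 mL.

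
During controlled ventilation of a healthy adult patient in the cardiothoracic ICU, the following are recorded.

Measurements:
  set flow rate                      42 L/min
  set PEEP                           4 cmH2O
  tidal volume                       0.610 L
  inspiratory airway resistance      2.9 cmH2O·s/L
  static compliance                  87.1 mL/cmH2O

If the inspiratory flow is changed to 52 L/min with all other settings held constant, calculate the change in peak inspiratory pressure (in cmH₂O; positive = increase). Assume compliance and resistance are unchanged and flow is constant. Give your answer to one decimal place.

0.5

Flow: 42 L/min ÷ 60 = 0.7 L/s.
New flow: 52 L/min ÷ 60 = 0.8667 L/s.
PIP = Vt/C + R·V̇ + PEEP (constant-flow equation of motion).
Only the resistive term changes: ΔPIP = R × ΔV̇ = 2.9 × (0.8667 − 0.7) = 2.9 × 0.1667 = 0.4834 cmH2O.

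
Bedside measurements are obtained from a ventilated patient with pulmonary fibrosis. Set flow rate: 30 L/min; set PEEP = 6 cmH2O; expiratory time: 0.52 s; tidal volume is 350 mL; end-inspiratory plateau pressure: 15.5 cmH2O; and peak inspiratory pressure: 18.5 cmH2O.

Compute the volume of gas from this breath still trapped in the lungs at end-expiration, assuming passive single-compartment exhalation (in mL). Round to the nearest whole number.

33

Flow: 30 L/min ÷ 60 = 0.5 L/s.
R = (PIP − Pplat)/V̇ = (18.5 − 15.5) / 0.5 = 3.0/0.5 = 6.0 cmH2O·s/L.
C = Vt/(Pplat − PEEP) = 350.0 / (15.5 − 6) = 350.0/9.5 = 36.842 mL/cmH2O.
τ = R × C = 6.0 × 0.03684 L/cmH2O = 0.221 s.
Fraction remaining = e^(−Te/τ) = e^(−0.52/0.221) = 0.09509.
Trapped volume = 350.0 × 0.09509 = 33.282 mL.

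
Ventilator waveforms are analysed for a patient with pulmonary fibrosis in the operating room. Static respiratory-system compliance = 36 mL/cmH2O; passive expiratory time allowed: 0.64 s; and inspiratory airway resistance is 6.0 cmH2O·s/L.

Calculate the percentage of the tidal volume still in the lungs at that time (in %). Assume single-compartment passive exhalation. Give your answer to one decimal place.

5.2

τ = R × C = 6.0 × 36 mL/cmH2O = 6.0 × 0.036 L/cmH2O = 0.216 s.
Passive exhalation: V(t)/V₀ = e^(−t/τ) = e^(−0.64/0.216) = 0.05167.
Fraction remaining = 0.05167 → 5.167%.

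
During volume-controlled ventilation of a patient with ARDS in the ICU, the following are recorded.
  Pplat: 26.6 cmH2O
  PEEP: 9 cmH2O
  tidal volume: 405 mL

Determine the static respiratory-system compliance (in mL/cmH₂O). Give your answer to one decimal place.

Cstat = Vt / (Pplat − PEEP) = 405 / (26.6 − 9) = 405 / 17.6 = 23.011 mL/cmH2O.

23.0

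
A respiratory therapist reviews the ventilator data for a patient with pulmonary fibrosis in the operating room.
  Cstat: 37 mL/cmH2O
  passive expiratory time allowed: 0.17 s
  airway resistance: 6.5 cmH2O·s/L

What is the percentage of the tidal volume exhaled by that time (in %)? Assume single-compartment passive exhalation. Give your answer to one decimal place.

τ = R × C = 6.5 × 37 mL/cmH2O = 6.5 × 0.037 L/cmH2O = 0.2405 s.
Passive exhalation: V(t)/V₀ = e^(−t/τ) = e^(−0.17/0.2405) = 0.4932.
Fraction exhaled = 1 − 0.4932 = 0.5068 → 50.68%.

50.7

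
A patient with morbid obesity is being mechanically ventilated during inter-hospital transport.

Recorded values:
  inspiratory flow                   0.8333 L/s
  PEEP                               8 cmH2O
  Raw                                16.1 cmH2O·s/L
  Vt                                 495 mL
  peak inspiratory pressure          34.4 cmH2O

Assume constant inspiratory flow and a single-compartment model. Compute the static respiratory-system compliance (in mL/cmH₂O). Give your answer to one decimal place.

38.1

Equation of motion (constant flow): PIP = Vt/C + R·V̇ + PEEP.
Vt/C = PIP − R·V̇ − PEEP = 34.4 − 16.1×0.8333 − 8 = 34.4 − 13.416 − 8 = 12.984 cmH2O.
C = Vt / 12.984 = 495 / 12.984 = 38.124 mL/cmH2O.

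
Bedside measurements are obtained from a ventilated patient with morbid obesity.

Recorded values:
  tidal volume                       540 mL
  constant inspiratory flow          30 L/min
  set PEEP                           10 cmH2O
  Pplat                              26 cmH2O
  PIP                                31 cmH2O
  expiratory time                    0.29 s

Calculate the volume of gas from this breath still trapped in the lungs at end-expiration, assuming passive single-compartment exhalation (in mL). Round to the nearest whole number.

Flow: 30 L/min ÷ 60 = 0.5 L/s.
R = (PIP − Pplat)/V̇ = (31 − 26) / 0.5 = 5.0/0.5 = 10.0 cmH2O·s/L.
C = Vt/(Pplat − PEEP) = 540.0 / (26 − 10) = 540.0/16.0 = 33.75 mL/cmH2O.
τ = R × C = 10.0 × 0.03375 L/cmH2O = 0.3375 s.
Fraction remaining = e^(−Te/τ) = e^(−0.29/0.3375) = 0.4235.
Trapped volume = 540.0 × 0.4235 = 228.69 mL.

229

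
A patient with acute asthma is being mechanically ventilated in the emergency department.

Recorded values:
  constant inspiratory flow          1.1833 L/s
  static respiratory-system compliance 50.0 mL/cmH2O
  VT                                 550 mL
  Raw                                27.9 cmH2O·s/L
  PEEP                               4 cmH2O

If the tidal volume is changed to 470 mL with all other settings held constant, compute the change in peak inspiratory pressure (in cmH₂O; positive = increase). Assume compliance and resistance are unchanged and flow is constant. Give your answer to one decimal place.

PIP = Vt/C + R·V̇ + PEEP (constant-flow equation of motion).
Only the elastic term changes: ΔPIP = ΔVt / C = (470 − 550) / 50.0 = -1.6 cmH2O.

-1.6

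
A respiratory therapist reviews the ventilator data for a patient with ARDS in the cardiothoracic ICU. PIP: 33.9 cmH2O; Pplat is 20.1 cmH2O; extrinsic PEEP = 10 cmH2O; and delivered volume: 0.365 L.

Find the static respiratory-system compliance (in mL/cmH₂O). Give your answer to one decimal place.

Cstat = Vt / (Pplat − PEEP) = 365 / (20.1 − 10) = 365 / 10.1 = 36.139 mL/cmH2O.

36.1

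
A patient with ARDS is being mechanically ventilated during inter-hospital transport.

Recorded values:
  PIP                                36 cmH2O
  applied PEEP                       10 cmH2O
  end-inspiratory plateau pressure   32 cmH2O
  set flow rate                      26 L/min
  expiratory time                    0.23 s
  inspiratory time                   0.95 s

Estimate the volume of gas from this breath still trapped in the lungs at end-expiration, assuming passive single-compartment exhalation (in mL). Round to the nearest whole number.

Flow: 26 L/min ÷ 60 = 0.4333 L/s.
Vt = flow × Ti = 0.4333 L/s × 0.95 s × 1000 mL/L = 411.64 mL.
R = (PIP − Pplat)/V̇ = (36 − 32) / 0.4333 = 4.0/0.4333 = 9.231 cmH2O·s/L.
C = Vt/(Pplat − PEEP) = 411.64 / (32 − 10) = 411.64/22.0 = 18.711 mL/cmH2O.
τ = R × C = 9.231 × 0.01871 L/cmH2O = 0.1727 s.
Fraction remaining = e^(−Te/τ) = e^(−0.23/0.1727) = 0.264.
Trapped volume = 411.64 × 0.264 = 108.67 mL.

109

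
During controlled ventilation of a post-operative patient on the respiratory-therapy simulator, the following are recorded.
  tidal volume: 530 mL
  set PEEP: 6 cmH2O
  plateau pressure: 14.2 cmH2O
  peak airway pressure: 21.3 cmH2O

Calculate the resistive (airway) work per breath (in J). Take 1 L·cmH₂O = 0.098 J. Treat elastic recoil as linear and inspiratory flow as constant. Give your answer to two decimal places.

0.37

With constant inspiratory flow the resistive pressure is constant at PIP − Pplat = 21.3 − 14.2 = 7.1 cmH2O, so resistive work = 7.1 × 0.530 = 3.763 L·cmH2O.
× 0.098 J/(L·cmH2O) → 0.3688 J.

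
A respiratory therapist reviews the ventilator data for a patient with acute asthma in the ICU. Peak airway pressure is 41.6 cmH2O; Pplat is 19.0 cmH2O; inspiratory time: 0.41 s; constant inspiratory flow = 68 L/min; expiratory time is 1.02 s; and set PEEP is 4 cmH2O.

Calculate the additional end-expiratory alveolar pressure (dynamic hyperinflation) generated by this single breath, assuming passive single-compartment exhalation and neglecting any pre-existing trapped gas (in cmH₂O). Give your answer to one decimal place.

2.9

Flow: 68 L/min ÷ 60 = 1.1333 L/s.
Vt = flow × Ti = 1.1333 L/s × 0.41 s × 1000 mL/L = 464.65 mL.
R = (PIP − Pplat)/V̇ = (41.6 − 19.0) / 1.1333 = 22.6/1.1333 = 19.942 cmH2O·s/L.
C = Vt/(Pplat − PEEP) = 464.65 / (19.0 − 4) = 464.65/15.0 = 30.977 mL/cmH2O.
τ = R × C = 19.942 × 0.03098 L/cmH2O = 0.6178 s.
Fraction remaining = e^(−Te/τ) = e^(−1.02/0.6178) = 0.1919; trapped volume = 464.65 × 0.1919 = 89.166 mL.
Additional alveolar pressure from trapping ≈ V_trapped / C = 89.166 / 30.977 = 2.878 cmH2O.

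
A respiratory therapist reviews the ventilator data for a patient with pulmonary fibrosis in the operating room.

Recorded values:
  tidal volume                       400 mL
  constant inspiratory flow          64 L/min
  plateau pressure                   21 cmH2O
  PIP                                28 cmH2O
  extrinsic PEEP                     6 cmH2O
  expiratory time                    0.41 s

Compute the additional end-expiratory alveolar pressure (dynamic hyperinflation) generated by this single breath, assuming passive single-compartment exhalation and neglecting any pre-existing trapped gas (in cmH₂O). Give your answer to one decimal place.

Flow: 64 L/min ÷ 60 = 1.0667 L/s.
R = (PIP − Pplat)/V̇ = (28 − 21) / 1.0667 = 7.0/1.0667 = 6.562 cmH2O·s/L.
C = Vt/(Pplat − PEEP) = 400.0 / (21 − 6) = 400.0/15.0 = 26.667 mL/cmH2O.
τ = R × C = 6.562 × 0.02667 L/cmH2O = 0.175 s.
Fraction remaining = e^(−Te/τ) = e^(−0.41/0.175) = 0.09605; trapped volume = 400.0 × 0.09605 = 38.42 mL.
Additional alveolar pressure from trapping ≈ V_trapped / C = 38.42 / 26.667 = 1.441 cmH2O.

1.4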